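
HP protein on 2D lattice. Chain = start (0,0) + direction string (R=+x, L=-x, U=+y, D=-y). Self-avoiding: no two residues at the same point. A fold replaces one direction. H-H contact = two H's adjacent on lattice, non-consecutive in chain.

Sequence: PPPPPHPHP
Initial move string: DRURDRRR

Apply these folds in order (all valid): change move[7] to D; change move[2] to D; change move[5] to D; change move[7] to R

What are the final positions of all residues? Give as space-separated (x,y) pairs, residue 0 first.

Answer: (0,0) (0,-1) (1,-1) (1,-2) (2,-2) (2,-3) (2,-4) (3,-4) (4,-4)

Derivation:
Initial moves: DRURDRRR
Fold: move[7]->D => DRURDRRD (positions: [(0, 0), (0, -1), (1, -1), (1, 0), (2, 0), (2, -1), (3, -1), (4, -1), (4, -2)])
Fold: move[2]->D => DRDRDRRD (positions: [(0, 0), (0, -1), (1, -1), (1, -2), (2, -2), (2, -3), (3, -3), (4, -3), (4, -4)])
Fold: move[5]->D => DRDRDDRD (positions: [(0, 0), (0, -1), (1, -1), (1, -2), (2, -2), (2, -3), (2, -4), (3, -4), (3, -5)])
Fold: move[7]->R => DRDRDDRR (positions: [(0, 0), (0, -1), (1, -1), (1, -2), (2, -2), (2, -3), (2, -4), (3, -4), (4, -4)])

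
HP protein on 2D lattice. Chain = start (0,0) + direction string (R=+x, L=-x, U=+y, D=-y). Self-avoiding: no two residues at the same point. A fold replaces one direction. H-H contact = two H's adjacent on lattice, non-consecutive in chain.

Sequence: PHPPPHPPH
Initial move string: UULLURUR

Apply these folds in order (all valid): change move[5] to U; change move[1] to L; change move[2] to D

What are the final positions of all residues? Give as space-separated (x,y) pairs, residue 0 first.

Initial moves: UULLURUR
Fold: move[5]->U => UULLUUUR (positions: [(0, 0), (0, 1), (0, 2), (-1, 2), (-2, 2), (-2, 3), (-2, 4), (-2, 5), (-1, 5)])
Fold: move[1]->L => ULLLUUUR (positions: [(0, 0), (0, 1), (-1, 1), (-2, 1), (-3, 1), (-3, 2), (-3, 3), (-3, 4), (-2, 4)])
Fold: move[2]->D => ULDLUUUR (positions: [(0, 0), (0, 1), (-1, 1), (-1, 0), (-2, 0), (-2, 1), (-2, 2), (-2, 3), (-1, 3)])

Answer: (0,0) (0,1) (-1,1) (-1,0) (-2,0) (-2,1) (-2,2) (-2,3) (-1,3)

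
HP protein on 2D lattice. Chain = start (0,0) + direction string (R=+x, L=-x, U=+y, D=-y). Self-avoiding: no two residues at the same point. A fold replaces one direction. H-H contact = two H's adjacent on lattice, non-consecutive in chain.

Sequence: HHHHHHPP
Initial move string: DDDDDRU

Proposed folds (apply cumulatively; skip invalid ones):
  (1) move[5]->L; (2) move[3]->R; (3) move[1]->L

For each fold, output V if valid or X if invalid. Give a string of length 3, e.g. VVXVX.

Initial: DDDDDRU -> [(0, 0), (0, -1), (0, -2), (0, -3), (0, -4), (0, -5), (1, -5), (1, -4)]
Fold 1: move[5]->L => DDDDDLU VALID
Fold 2: move[3]->R => DDDRDLU INVALID (collision), skipped
Fold 3: move[1]->L => DLDDDLU VALID

Answer: VXV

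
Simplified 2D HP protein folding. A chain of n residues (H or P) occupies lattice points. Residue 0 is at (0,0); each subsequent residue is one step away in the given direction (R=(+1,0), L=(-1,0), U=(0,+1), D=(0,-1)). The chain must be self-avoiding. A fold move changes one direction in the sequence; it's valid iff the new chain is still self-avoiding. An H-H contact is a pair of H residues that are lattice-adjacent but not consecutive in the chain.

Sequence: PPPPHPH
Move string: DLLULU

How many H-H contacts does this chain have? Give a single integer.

Answer: 0

Derivation:
Positions: [(0, 0), (0, -1), (-1, -1), (-2, -1), (-2, 0), (-3, 0), (-3, 1)]
No H-H contacts found.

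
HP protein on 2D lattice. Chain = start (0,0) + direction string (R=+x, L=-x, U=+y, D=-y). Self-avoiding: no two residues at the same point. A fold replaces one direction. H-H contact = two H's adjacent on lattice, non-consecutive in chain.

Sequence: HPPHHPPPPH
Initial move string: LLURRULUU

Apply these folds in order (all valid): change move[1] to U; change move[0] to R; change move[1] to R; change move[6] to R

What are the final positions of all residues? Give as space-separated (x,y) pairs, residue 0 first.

Answer: (0,0) (1,0) (2,0) (2,1) (3,1) (4,1) (4,2) (5,2) (5,3) (5,4)

Derivation:
Initial moves: LLURRULUU
Fold: move[1]->U => LUURRULUU (positions: [(0, 0), (-1, 0), (-1, 1), (-1, 2), (0, 2), (1, 2), (1, 3), (0, 3), (0, 4), (0, 5)])
Fold: move[0]->R => RUURRULUU (positions: [(0, 0), (1, 0), (1, 1), (1, 2), (2, 2), (3, 2), (3, 3), (2, 3), (2, 4), (2, 5)])
Fold: move[1]->R => RRURRULUU (positions: [(0, 0), (1, 0), (2, 0), (2, 1), (3, 1), (4, 1), (4, 2), (3, 2), (3, 3), (3, 4)])
Fold: move[6]->R => RRURRURUU (positions: [(0, 0), (1, 0), (2, 0), (2, 1), (3, 1), (4, 1), (4, 2), (5, 2), (5, 3), (5, 4)])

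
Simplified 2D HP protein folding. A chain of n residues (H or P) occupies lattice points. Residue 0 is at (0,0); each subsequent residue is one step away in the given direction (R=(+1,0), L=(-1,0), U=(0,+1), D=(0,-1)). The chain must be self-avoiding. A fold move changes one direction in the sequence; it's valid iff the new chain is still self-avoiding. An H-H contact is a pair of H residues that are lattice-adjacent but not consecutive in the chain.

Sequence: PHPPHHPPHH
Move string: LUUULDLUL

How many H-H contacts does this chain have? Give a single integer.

Answer: 1

Derivation:
Positions: [(0, 0), (-1, 0), (-1, 1), (-1, 2), (-1, 3), (-2, 3), (-2, 2), (-3, 2), (-3, 3), (-4, 3)]
H-H contact: residue 5 @(-2,3) - residue 8 @(-3, 3)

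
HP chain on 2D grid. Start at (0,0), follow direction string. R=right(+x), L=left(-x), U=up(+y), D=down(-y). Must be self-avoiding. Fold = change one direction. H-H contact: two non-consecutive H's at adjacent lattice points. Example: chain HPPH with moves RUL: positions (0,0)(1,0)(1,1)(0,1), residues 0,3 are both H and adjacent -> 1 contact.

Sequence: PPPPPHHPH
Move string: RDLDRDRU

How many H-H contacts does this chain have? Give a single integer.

Positions: [(0, 0), (1, 0), (1, -1), (0, -1), (0, -2), (1, -2), (1, -3), (2, -3), (2, -2)]
H-H contact: residue 5 @(1,-2) - residue 8 @(2, -2)

Answer: 1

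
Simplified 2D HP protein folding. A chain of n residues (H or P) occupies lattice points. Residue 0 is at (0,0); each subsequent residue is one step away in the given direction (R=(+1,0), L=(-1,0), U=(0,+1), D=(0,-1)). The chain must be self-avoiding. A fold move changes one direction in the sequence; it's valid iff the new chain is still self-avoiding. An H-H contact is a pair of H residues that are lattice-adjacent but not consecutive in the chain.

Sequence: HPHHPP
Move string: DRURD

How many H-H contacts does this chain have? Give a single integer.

Positions: [(0, 0), (0, -1), (1, -1), (1, 0), (2, 0), (2, -1)]
H-H contact: residue 0 @(0,0) - residue 3 @(1, 0)

Answer: 1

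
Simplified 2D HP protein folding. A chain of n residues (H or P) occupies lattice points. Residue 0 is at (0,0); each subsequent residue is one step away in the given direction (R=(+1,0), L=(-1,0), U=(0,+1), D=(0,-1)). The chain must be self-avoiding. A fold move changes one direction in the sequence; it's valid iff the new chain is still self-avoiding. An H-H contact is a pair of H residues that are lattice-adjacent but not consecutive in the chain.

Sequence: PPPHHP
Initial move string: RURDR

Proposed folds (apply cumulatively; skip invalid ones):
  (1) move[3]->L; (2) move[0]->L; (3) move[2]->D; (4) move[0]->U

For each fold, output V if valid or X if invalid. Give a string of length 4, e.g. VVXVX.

Initial: RURDR -> [(0, 0), (1, 0), (1, 1), (2, 1), (2, 0), (3, 0)]
Fold 1: move[3]->L => RURLR INVALID (collision), skipped
Fold 2: move[0]->L => LURDR INVALID (collision), skipped
Fold 3: move[2]->D => RUDDR INVALID (collision), skipped
Fold 4: move[0]->U => UURDR VALID

Answer: XXXV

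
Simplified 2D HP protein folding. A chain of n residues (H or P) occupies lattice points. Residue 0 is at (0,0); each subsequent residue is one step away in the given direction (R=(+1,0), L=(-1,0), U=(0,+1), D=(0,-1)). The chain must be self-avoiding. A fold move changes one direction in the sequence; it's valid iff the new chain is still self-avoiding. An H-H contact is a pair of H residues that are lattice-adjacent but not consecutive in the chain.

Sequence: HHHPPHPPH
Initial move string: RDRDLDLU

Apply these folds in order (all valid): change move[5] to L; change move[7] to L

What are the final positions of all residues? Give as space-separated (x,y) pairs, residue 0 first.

Initial moves: RDRDLDLU
Fold: move[5]->L => RDRDLLLU (positions: [(0, 0), (1, 0), (1, -1), (2, -1), (2, -2), (1, -2), (0, -2), (-1, -2), (-1, -1)])
Fold: move[7]->L => RDRDLLLL (positions: [(0, 0), (1, 0), (1, -1), (2, -1), (2, -2), (1, -2), (0, -2), (-1, -2), (-2, -2)])

Answer: (0,0) (1,0) (1,-1) (2,-1) (2,-2) (1,-2) (0,-2) (-1,-2) (-2,-2)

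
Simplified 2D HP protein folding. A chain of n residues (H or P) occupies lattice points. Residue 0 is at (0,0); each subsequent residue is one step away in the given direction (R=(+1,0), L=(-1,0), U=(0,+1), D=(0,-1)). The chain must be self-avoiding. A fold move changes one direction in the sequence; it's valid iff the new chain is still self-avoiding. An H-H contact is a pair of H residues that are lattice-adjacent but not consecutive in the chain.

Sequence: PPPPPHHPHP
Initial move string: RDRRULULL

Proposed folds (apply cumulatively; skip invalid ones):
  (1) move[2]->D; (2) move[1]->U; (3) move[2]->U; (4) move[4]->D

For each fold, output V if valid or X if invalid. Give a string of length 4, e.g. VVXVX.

Answer: XVVX

Derivation:
Initial: RDRRULULL -> [(0, 0), (1, 0), (1, -1), (2, -1), (3, -1), (3, 0), (2, 0), (2, 1), (1, 1), (0, 1)]
Fold 1: move[2]->D => RDDRULULL INVALID (collision), skipped
Fold 2: move[1]->U => RURRULULL VALID
Fold 3: move[2]->U => RUURULULL VALID
Fold 4: move[4]->D => RUURDLULL INVALID (collision), skipped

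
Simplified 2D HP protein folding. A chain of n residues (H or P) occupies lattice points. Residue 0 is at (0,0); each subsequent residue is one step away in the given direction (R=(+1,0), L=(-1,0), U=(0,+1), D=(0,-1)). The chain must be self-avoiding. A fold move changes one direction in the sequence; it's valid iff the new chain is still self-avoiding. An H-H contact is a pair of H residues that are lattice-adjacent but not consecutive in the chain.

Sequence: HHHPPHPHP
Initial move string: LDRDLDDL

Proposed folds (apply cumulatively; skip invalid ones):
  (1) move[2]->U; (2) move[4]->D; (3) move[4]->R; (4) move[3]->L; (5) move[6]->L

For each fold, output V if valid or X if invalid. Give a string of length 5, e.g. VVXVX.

Answer: XVVXV

Derivation:
Initial: LDRDLDDL -> [(0, 0), (-1, 0), (-1, -1), (0, -1), (0, -2), (-1, -2), (-1, -3), (-1, -4), (-2, -4)]
Fold 1: move[2]->U => LDUDLDDL INVALID (collision), skipped
Fold 2: move[4]->D => LDRDDDDL VALID
Fold 3: move[4]->R => LDRDRDDL VALID
Fold 4: move[3]->L => LDRLRDDL INVALID (collision), skipped
Fold 5: move[6]->L => LDRDRDLL VALID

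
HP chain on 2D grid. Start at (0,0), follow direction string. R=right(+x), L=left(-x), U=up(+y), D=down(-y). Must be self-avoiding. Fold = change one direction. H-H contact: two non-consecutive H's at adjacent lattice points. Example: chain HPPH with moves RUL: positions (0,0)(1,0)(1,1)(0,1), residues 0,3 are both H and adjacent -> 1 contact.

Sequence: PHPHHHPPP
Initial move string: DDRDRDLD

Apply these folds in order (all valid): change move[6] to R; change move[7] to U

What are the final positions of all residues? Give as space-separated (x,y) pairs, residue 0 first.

Answer: (0,0) (0,-1) (0,-2) (1,-2) (1,-3) (2,-3) (2,-4) (3,-4) (3,-3)

Derivation:
Initial moves: DDRDRDLD
Fold: move[6]->R => DDRDRDRD (positions: [(0, 0), (0, -1), (0, -2), (1, -2), (1, -3), (2, -3), (2, -4), (3, -4), (3, -5)])
Fold: move[7]->U => DDRDRDRU (positions: [(0, 0), (0, -1), (0, -2), (1, -2), (1, -3), (2, -3), (2, -4), (3, -4), (3, -3)])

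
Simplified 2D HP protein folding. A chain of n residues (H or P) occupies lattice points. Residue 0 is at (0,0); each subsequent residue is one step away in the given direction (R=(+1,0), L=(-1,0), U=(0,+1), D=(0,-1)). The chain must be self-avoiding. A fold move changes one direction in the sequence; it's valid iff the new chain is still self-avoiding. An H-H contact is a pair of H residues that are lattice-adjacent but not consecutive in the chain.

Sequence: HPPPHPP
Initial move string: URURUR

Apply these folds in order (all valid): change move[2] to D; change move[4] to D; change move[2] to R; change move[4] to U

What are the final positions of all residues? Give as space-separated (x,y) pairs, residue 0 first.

Initial moves: URURUR
Fold: move[2]->D => URDRUR (positions: [(0, 0), (0, 1), (1, 1), (1, 0), (2, 0), (2, 1), (3, 1)])
Fold: move[4]->D => URDRDR (positions: [(0, 0), (0, 1), (1, 1), (1, 0), (2, 0), (2, -1), (3, -1)])
Fold: move[2]->R => URRRDR (positions: [(0, 0), (0, 1), (1, 1), (2, 1), (3, 1), (3, 0), (4, 0)])
Fold: move[4]->U => URRRUR (positions: [(0, 0), (0, 1), (1, 1), (2, 1), (3, 1), (3, 2), (4, 2)])

Answer: (0,0) (0,1) (1,1) (2,1) (3,1) (3,2) (4,2)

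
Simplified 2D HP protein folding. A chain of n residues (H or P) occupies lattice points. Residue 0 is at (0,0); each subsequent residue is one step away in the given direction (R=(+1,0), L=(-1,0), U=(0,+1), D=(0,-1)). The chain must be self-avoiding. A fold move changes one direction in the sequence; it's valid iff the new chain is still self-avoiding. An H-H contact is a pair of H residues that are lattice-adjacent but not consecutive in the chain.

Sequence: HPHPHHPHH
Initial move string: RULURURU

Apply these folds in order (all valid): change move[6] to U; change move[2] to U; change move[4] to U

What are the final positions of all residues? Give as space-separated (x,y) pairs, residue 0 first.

Answer: (0,0) (1,0) (1,1) (1,2) (1,3) (1,4) (1,5) (1,6) (1,7)

Derivation:
Initial moves: RULURURU
Fold: move[6]->U => RULURUUU (positions: [(0, 0), (1, 0), (1, 1), (0, 1), (0, 2), (1, 2), (1, 3), (1, 4), (1, 5)])
Fold: move[2]->U => RUUURUUU (positions: [(0, 0), (1, 0), (1, 1), (1, 2), (1, 3), (2, 3), (2, 4), (2, 5), (2, 6)])
Fold: move[4]->U => RUUUUUUU (positions: [(0, 0), (1, 0), (1, 1), (1, 2), (1, 3), (1, 4), (1, 5), (1, 6), (1, 7)])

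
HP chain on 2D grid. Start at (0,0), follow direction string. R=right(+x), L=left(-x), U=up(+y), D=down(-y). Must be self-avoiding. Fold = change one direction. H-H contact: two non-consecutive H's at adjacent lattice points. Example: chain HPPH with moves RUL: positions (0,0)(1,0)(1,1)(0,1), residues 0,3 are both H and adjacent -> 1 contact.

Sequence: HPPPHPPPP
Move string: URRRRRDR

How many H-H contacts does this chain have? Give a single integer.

Answer: 0

Derivation:
Positions: [(0, 0), (0, 1), (1, 1), (2, 1), (3, 1), (4, 1), (5, 1), (5, 0), (6, 0)]
No H-H contacts found.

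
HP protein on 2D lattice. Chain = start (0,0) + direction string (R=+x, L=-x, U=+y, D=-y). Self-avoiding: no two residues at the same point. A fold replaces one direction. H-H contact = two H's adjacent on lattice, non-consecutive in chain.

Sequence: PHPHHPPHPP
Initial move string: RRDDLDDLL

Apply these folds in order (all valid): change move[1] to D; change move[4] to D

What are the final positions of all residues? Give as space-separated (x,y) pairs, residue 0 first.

Answer: (0,0) (1,0) (1,-1) (1,-2) (1,-3) (1,-4) (1,-5) (1,-6) (0,-6) (-1,-6)

Derivation:
Initial moves: RRDDLDDLL
Fold: move[1]->D => RDDDLDDLL (positions: [(0, 0), (1, 0), (1, -1), (1, -2), (1, -3), (0, -3), (0, -4), (0, -5), (-1, -5), (-2, -5)])
Fold: move[4]->D => RDDDDDDLL (positions: [(0, 0), (1, 0), (1, -1), (1, -2), (1, -3), (1, -4), (1, -5), (1, -6), (0, -6), (-1, -6)])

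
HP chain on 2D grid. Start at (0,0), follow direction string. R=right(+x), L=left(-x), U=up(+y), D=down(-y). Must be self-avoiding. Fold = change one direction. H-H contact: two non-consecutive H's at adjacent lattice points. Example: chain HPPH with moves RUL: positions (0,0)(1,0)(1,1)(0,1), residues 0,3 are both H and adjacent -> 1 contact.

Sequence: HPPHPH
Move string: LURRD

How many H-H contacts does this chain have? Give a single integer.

Positions: [(0, 0), (-1, 0), (-1, 1), (0, 1), (1, 1), (1, 0)]
H-H contact: residue 0 @(0,0) - residue 5 @(1, 0)
H-H contact: residue 0 @(0,0) - residue 3 @(0, 1)

Answer: 2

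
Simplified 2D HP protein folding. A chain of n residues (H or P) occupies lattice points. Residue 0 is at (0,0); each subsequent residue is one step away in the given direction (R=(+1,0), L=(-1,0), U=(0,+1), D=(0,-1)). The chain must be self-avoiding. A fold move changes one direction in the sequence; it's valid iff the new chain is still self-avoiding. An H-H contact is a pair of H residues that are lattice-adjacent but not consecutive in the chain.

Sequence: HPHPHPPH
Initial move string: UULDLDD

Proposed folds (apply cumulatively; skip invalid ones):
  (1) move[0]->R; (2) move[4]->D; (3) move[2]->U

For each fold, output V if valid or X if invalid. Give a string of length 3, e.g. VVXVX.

Answer: XVX

Derivation:
Initial: UULDLDD -> [(0, 0), (0, 1), (0, 2), (-1, 2), (-1, 1), (-2, 1), (-2, 0), (-2, -1)]
Fold 1: move[0]->R => RULDLDD INVALID (collision), skipped
Fold 2: move[4]->D => UULDDDD VALID
Fold 3: move[2]->U => UUUDDDD INVALID (collision), skipped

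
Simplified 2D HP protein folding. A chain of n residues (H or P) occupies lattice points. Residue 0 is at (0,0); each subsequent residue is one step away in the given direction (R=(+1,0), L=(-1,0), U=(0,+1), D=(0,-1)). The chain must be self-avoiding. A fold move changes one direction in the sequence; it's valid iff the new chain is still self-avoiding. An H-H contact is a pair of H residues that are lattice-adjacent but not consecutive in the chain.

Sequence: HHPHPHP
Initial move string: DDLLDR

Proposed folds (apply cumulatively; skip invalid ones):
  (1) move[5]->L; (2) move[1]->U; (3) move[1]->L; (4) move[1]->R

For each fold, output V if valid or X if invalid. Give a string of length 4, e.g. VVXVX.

Initial: DDLLDR -> [(0, 0), (0, -1), (0, -2), (-1, -2), (-2, -2), (-2, -3), (-1, -3)]
Fold 1: move[5]->L => DDLLDL VALID
Fold 2: move[1]->U => DULLDL INVALID (collision), skipped
Fold 3: move[1]->L => DLLLDL VALID
Fold 4: move[1]->R => DRLLDL INVALID (collision), skipped

Answer: VXVX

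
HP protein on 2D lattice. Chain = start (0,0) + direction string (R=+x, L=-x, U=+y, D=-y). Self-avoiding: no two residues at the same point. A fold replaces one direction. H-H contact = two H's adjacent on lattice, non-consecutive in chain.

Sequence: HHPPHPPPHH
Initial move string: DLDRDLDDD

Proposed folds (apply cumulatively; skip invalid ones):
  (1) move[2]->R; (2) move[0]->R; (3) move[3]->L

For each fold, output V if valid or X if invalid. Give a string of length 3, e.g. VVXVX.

Initial: DLDRDLDDD -> [(0, 0), (0, -1), (-1, -1), (-1, -2), (0, -2), (0, -3), (-1, -3), (-1, -4), (-1, -5), (-1, -6)]
Fold 1: move[2]->R => DLRRDLDDD INVALID (collision), skipped
Fold 2: move[0]->R => RLDRDLDDD INVALID (collision), skipped
Fold 3: move[3]->L => DLDLDLDDD VALID

Answer: XXV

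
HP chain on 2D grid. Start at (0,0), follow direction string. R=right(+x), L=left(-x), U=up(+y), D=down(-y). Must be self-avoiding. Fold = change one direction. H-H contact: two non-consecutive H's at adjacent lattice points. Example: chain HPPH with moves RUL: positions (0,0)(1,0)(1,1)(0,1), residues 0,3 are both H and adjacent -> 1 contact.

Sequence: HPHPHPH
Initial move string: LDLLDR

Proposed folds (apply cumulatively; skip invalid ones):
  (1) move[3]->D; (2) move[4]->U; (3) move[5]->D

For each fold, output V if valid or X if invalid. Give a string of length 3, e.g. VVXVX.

Answer: VXV

Derivation:
Initial: LDLLDR -> [(0, 0), (-1, 0), (-1, -1), (-2, -1), (-3, -1), (-3, -2), (-2, -2)]
Fold 1: move[3]->D => LDLDDR VALID
Fold 2: move[4]->U => LDLDUR INVALID (collision), skipped
Fold 3: move[5]->D => LDLDDD VALID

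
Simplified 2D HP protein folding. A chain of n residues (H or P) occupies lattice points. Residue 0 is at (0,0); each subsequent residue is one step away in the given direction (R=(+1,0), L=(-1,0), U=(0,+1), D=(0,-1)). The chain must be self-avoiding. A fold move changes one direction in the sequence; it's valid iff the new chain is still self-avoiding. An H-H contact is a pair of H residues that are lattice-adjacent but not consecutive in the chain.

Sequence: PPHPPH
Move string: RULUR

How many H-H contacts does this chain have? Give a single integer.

Answer: 1

Derivation:
Positions: [(0, 0), (1, 0), (1, 1), (0, 1), (0, 2), (1, 2)]
H-H contact: residue 2 @(1,1) - residue 5 @(1, 2)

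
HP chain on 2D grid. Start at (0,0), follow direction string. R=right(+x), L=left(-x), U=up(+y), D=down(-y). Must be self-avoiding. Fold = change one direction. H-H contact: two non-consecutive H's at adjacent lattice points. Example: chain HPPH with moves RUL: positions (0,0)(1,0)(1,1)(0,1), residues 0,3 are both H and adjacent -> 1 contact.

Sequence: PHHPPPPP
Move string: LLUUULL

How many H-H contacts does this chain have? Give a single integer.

Answer: 0

Derivation:
Positions: [(0, 0), (-1, 0), (-2, 0), (-2, 1), (-2, 2), (-2, 3), (-3, 3), (-4, 3)]
No H-H contacts found.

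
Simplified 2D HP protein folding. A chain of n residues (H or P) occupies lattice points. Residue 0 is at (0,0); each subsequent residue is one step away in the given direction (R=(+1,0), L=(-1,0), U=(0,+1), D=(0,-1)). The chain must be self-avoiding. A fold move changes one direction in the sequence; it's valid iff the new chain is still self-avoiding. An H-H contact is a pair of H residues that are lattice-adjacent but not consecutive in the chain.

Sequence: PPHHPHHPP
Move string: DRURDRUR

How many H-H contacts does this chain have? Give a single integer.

Answer: 1

Derivation:
Positions: [(0, 0), (0, -1), (1, -1), (1, 0), (2, 0), (2, -1), (3, -1), (3, 0), (4, 0)]
H-H contact: residue 2 @(1,-1) - residue 5 @(2, -1)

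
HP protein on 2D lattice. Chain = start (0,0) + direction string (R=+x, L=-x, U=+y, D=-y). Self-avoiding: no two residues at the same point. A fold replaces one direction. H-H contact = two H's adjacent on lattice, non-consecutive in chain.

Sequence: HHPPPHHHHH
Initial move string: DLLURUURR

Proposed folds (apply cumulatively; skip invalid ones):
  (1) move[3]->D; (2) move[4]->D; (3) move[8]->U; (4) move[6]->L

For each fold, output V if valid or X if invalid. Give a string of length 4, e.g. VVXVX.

Initial: DLLURUURR -> [(0, 0), (0, -1), (-1, -1), (-2, -1), (-2, 0), (-1, 0), (-1, 1), (-1, 2), (0, 2), (1, 2)]
Fold 1: move[3]->D => DLLDRUURR INVALID (collision), skipped
Fold 2: move[4]->D => DLLUDUURR INVALID (collision), skipped
Fold 3: move[8]->U => DLLURUURU VALID
Fold 4: move[6]->L => DLLURULRU INVALID (collision), skipped

Answer: XXVX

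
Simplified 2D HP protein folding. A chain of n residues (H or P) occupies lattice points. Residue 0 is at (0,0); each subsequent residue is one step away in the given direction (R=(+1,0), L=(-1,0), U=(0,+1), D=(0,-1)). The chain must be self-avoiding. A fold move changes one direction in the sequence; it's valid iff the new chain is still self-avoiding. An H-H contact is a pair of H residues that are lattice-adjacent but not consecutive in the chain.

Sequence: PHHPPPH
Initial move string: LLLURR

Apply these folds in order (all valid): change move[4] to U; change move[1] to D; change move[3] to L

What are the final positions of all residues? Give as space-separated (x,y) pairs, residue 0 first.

Answer: (0,0) (-1,0) (-1,-1) (-2,-1) (-3,-1) (-3,0) (-2,0)

Derivation:
Initial moves: LLLURR
Fold: move[4]->U => LLLUUR (positions: [(0, 0), (-1, 0), (-2, 0), (-3, 0), (-3, 1), (-3, 2), (-2, 2)])
Fold: move[1]->D => LDLUUR (positions: [(0, 0), (-1, 0), (-1, -1), (-2, -1), (-2, 0), (-2, 1), (-1, 1)])
Fold: move[3]->L => LDLLUR (positions: [(0, 0), (-1, 0), (-1, -1), (-2, -1), (-3, -1), (-3, 0), (-2, 0)])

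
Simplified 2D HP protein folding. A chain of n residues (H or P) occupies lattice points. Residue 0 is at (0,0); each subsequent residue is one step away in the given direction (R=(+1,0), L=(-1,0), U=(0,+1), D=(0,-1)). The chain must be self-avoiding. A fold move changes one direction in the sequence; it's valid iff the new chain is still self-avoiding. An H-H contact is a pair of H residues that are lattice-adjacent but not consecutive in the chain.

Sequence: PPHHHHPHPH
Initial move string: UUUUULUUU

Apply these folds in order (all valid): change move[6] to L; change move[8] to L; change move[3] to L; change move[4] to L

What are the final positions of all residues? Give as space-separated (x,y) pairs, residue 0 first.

Answer: (0,0) (0,1) (0,2) (0,3) (-1,3) (-2,3) (-3,3) (-4,3) (-4,4) (-5,4)

Derivation:
Initial moves: UUUUULUUU
Fold: move[6]->L => UUUUULLUU (positions: [(0, 0), (0, 1), (0, 2), (0, 3), (0, 4), (0, 5), (-1, 5), (-2, 5), (-2, 6), (-2, 7)])
Fold: move[8]->L => UUUUULLUL (positions: [(0, 0), (0, 1), (0, 2), (0, 3), (0, 4), (0, 5), (-1, 5), (-2, 5), (-2, 6), (-3, 6)])
Fold: move[3]->L => UUULULLUL (positions: [(0, 0), (0, 1), (0, 2), (0, 3), (-1, 3), (-1, 4), (-2, 4), (-3, 4), (-3, 5), (-4, 5)])
Fold: move[4]->L => UUULLLLUL (positions: [(0, 0), (0, 1), (0, 2), (0, 3), (-1, 3), (-2, 3), (-3, 3), (-4, 3), (-4, 4), (-5, 4)])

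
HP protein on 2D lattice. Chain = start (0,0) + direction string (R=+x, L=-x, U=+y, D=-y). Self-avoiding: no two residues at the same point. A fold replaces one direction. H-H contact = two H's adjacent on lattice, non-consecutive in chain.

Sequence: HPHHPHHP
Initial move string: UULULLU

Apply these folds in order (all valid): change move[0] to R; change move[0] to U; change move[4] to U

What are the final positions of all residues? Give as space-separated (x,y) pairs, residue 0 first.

Initial moves: UULULLU
Fold: move[0]->R => RULULLU (positions: [(0, 0), (1, 0), (1, 1), (0, 1), (0, 2), (-1, 2), (-2, 2), (-2, 3)])
Fold: move[0]->U => UULULLU (positions: [(0, 0), (0, 1), (0, 2), (-1, 2), (-1, 3), (-2, 3), (-3, 3), (-3, 4)])
Fold: move[4]->U => UULUULU (positions: [(0, 0), (0, 1), (0, 2), (-1, 2), (-1, 3), (-1, 4), (-2, 4), (-2, 5)])

Answer: (0,0) (0,1) (0,2) (-1,2) (-1,3) (-1,4) (-2,4) (-2,5)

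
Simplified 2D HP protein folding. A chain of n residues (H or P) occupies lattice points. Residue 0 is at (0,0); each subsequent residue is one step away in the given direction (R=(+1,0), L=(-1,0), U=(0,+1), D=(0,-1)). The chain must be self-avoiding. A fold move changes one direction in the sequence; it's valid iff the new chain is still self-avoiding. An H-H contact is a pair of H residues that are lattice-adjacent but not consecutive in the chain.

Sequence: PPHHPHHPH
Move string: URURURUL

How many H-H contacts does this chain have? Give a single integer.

Answer: 1

Derivation:
Positions: [(0, 0), (0, 1), (1, 1), (1, 2), (2, 2), (2, 3), (3, 3), (3, 4), (2, 4)]
H-H contact: residue 5 @(2,3) - residue 8 @(2, 4)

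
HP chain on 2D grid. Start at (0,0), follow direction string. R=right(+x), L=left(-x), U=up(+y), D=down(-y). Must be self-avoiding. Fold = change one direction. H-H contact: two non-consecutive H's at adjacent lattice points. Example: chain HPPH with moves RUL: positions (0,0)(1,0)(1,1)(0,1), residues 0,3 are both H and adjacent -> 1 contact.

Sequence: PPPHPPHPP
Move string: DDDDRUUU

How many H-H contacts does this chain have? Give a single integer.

Answer: 1

Derivation:
Positions: [(0, 0), (0, -1), (0, -2), (0, -3), (0, -4), (1, -4), (1, -3), (1, -2), (1, -1)]
H-H contact: residue 3 @(0,-3) - residue 6 @(1, -3)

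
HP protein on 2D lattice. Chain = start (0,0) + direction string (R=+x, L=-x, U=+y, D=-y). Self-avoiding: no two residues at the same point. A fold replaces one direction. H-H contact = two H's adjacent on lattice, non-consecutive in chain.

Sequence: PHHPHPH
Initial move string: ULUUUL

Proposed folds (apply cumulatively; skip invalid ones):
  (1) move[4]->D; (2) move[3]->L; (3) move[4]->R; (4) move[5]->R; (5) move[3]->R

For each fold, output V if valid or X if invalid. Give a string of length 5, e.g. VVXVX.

Answer: XVXVV

Derivation:
Initial: ULUUUL -> [(0, 0), (0, 1), (-1, 1), (-1, 2), (-1, 3), (-1, 4), (-2, 4)]
Fold 1: move[4]->D => ULUUDL INVALID (collision), skipped
Fold 2: move[3]->L => ULULUL VALID
Fold 3: move[4]->R => ULULRL INVALID (collision), skipped
Fold 4: move[5]->R => ULULUR VALID
Fold 5: move[3]->R => ULURUR VALID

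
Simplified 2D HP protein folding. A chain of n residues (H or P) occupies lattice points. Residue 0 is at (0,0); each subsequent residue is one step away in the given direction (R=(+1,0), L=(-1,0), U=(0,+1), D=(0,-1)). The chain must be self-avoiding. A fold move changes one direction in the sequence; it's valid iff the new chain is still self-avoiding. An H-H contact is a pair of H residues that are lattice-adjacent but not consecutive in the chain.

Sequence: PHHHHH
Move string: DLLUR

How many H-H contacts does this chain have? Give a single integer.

Answer: 1

Derivation:
Positions: [(0, 0), (0, -1), (-1, -1), (-2, -1), (-2, 0), (-1, 0)]
H-H contact: residue 2 @(-1,-1) - residue 5 @(-1, 0)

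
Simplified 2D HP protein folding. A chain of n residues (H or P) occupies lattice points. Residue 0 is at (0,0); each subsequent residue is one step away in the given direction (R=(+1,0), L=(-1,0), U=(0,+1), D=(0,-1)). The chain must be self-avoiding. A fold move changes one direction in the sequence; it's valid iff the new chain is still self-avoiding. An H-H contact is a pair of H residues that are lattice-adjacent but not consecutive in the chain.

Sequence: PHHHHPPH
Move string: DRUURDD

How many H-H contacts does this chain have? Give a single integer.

Answer: 1

Derivation:
Positions: [(0, 0), (0, -1), (1, -1), (1, 0), (1, 1), (2, 1), (2, 0), (2, -1)]
H-H contact: residue 2 @(1,-1) - residue 7 @(2, -1)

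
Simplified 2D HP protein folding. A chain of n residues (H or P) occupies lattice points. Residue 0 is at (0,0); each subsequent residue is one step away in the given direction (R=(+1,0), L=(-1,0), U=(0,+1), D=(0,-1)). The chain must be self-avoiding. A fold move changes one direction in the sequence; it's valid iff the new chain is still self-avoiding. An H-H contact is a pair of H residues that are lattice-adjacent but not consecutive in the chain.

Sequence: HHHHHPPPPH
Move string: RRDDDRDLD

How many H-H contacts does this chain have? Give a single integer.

Positions: [(0, 0), (1, 0), (2, 0), (2, -1), (2, -2), (2, -3), (3, -3), (3, -4), (2, -4), (2, -5)]
No H-H contacts found.

Answer: 0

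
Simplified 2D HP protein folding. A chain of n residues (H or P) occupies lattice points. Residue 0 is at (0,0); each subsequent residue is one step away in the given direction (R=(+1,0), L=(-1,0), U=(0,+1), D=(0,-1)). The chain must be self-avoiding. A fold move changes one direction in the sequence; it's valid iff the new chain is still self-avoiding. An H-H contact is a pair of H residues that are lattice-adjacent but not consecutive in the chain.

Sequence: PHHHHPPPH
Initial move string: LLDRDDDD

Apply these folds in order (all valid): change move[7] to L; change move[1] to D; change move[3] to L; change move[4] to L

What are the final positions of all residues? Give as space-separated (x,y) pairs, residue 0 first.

Answer: (0,0) (-1,0) (-1,-1) (-1,-2) (-2,-2) (-3,-2) (-3,-3) (-3,-4) (-4,-4)

Derivation:
Initial moves: LLDRDDDD
Fold: move[7]->L => LLDRDDDL (positions: [(0, 0), (-1, 0), (-2, 0), (-2, -1), (-1, -1), (-1, -2), (-1, -3), (-1, -4), (-2, -4)])
Fold: move[1]->D => LDDRDDDL (positions: [(0, 0), (-1, 0), (-1, -1), (-1, -2), (0, -2), (0, -3), (0, -4), (0, -5), (-1, -5)])
Fold: move[3]->L => LDDLDDDL (positions: [(0, 0), (-1, 0), (-1, -1), (-1, -2), (-2, -2), (-2, -3), (-2, -4), (-2, -5), (-3, -5)])
Fold: move[4]->L => LDDLLDDL (positions: [(0, 0), (-1, 0), (-1, -1), (-1, -2), (-2, -2), (-3, -2), (-3, -3), (-3, -4), (-4, -4)])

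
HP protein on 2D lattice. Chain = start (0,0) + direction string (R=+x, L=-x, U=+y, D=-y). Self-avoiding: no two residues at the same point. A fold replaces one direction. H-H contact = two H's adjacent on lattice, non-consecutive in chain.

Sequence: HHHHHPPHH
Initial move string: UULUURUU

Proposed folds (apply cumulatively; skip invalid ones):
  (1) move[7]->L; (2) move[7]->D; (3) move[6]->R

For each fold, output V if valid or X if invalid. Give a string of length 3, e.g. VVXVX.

Answer: VXX

Derivation:
Initial: UULUURUU -> [(0, 0), (0, 1), (0, 2), (-1, 2), (-1, 3), (-1, 4), (0, 4), (0, 5), (0, 6)]
Fold 1: move[7]->L => UULUURUL VALID
Fold 2: move[7]->D => UULUURUD INVALID (collision), skipped
Fold 3: move[6]->R => UULUURRL INVALID (collision), skipped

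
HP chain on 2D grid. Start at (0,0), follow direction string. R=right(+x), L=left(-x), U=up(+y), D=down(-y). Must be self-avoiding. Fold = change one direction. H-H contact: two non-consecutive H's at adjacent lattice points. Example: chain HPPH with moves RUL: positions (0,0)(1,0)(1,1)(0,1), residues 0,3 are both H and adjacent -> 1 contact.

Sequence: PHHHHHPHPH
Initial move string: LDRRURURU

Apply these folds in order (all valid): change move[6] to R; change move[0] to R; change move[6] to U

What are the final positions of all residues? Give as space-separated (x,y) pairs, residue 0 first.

Initial moves: LDRRURURU
Fold: move[6]->R => LDRRURRRU (positions: [(0, 0), (-1, 0), (-1, -1), (0, -1), (1, -1), (1, 0), (2, 0), (3, 0), (4, 0), (4, 1)])
Fold: move[0]->R => RDRRURRRU (positions: [(0, 0), (1, 0), (1, -1), (2, -1), (3, -1), (3, 0), (4, 0), (5, 0), (6, 0), (6, 1)])
Fold: move[6]->U => RDRRURURU (positions: [(0, 0), (1, 0), (1, -1), (2, -1), (3, -1), (3, 0), (4, 0), (4, 1), (5, 1), (5, 2)])

Answer: (0,0) (1,0) (1,-1) (2,-1) (3,-1) (3,0) (4,0) (4,1) (5,1) (5,2)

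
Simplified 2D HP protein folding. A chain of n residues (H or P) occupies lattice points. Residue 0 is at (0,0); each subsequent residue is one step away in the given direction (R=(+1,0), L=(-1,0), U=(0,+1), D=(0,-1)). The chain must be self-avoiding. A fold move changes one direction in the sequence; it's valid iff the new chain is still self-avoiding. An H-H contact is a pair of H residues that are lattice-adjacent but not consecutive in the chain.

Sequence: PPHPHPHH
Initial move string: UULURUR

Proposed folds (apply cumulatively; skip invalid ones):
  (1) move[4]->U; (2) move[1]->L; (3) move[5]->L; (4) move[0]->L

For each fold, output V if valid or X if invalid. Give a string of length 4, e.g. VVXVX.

Answer: VVXV

Derivation:
Initial: UULURUR -> [(0, 0), (0, 1), (0, 2), (-1, 2), (-1, 3), (0, 3), (0, 4), (1, 4)]
Fold 1: move[4]->U => UULUUUR VALID
Fold 2: move[1]->L => ULLUUUR VALID
Fold 3: move[5]->L => ULLUULR INVALID (collision), skipped
Fold 4: move[0]->L => LLLUUUR VALID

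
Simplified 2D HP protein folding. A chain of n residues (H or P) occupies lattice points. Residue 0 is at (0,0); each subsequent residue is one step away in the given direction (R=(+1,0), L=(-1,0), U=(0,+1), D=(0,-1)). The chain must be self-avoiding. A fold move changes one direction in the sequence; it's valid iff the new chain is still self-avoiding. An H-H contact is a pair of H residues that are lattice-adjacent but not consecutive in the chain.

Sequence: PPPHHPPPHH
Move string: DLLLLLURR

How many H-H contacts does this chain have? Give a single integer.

Answer: 1

Derivation:
Positions: [(0, 0), (0, -1), (-1, -1), (-2, -1), (-3, -1), (-4, -1), (-5, -1), (-5, 0), (-4, 0), (-3, 0)]
H-H contact: residue 4 @(-3,-1) - residue 9 @(-3, 0)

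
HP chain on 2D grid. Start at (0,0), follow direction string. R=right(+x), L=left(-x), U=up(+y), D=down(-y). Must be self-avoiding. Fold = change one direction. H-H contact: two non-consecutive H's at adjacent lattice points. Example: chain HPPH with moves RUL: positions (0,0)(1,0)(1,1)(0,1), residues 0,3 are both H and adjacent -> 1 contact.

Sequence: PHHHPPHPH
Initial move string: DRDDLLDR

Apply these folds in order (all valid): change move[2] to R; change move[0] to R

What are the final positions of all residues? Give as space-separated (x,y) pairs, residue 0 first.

Initial moves: DRDDLLDR
Fold: move[2]->R => DRRDLLDR (positions: [(0, 0), (0, -1), (1, -1), (2, -1), (2, -2), (1, -2), (0, -2), (0, -3), (1, -3)])
Fold: move[0]->R => RRRDLLDR (positions: [(0, 0), (1, 0), (2, 0), (3, 0), (3, -1), (2, -1), (1, -1), (1, -2), (2, -2)])

Answer: (0,0) (1,0) (2,0) (3,0) (3,-1) (2,-1) (1,-1) (1,-2) (2,-2)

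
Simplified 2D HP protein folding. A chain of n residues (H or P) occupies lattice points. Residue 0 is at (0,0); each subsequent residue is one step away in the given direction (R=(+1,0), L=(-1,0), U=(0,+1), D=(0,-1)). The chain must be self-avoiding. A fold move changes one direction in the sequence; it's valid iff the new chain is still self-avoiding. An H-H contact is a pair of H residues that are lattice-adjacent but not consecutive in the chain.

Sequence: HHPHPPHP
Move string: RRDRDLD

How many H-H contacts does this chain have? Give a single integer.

Answer: 1

Derivation:
Positions: [(0, 0), (1, 0), (2, 0), (2, -1), (3, -1), (3, -2), (2, -2), (2, -3)]
H-H contact: residue 3 @(2,-1) - residue 6 @(2, -2)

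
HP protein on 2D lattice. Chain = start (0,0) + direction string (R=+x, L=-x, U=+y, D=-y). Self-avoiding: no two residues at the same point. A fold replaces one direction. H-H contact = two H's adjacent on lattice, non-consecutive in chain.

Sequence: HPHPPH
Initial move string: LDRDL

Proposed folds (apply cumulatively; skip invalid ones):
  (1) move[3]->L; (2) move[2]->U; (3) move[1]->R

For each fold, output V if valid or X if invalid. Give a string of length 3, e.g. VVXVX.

Initial: LDRDL -> [(0, 0), (-1, 0), (-1, -1), (0, -1), (0, -2), (-1, -2)]
Fold 1: move[3]->L => LDRLL INVALID (collision), skipped
Fold 2: move[2]->U => LDUDL INVALID (collision), skipped
Fold 3: move[1]->R => LRRDL INVALID (collision), skipped

Answer: XXX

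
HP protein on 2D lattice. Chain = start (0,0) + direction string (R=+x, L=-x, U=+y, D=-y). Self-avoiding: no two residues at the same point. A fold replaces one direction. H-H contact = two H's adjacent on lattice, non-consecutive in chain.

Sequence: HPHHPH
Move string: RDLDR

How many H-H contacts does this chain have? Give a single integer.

Answer: 2

Derivation:
Positions: [(0, 0), (1, 0), (1, -1), (0, -1), (0, -2), (1, -2)]
H-H contact: residue 0 @(0,0) - residue 3 @(0, -1)
H-H contact: residue 2 @(1,-1) - residue 5 @(1, -2)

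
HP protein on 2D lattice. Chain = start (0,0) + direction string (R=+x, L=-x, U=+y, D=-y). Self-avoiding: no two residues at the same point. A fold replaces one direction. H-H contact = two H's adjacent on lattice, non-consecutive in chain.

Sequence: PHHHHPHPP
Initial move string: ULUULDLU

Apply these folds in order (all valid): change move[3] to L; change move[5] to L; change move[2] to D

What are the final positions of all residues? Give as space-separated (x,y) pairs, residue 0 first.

Answer: (0,0) (0,1) (-1,1) (-1,0) (-2,0) (-3,0) (-4,0) (-5,0) (-5,1)

Derivation:
Initial moves: ULUULDLU
Fold: move[3]->L => ULULLDLU (positions: [(0, 0), (0, 1), (-1, 1), (-1, 2), (-2, 2), (-3, 2), (-3, 1), (-4, 1), (-4, 2)])
Fold: move[5]->L => ULULLLLU (positions: [(0, 0), (0, 1), (-1, 1), (-1, 2), (-2, 2), (-3, 2), (-4, 2), (-5, 2), (-5, 3)])
Fold: move[2]->D => ULDLLLLU (positions: [(0, 0), (0, 1), (-1, 1), (-1, 0), (-2, 0), (-3, 0), (-4, 0), (-5, 0), (-5, 1)])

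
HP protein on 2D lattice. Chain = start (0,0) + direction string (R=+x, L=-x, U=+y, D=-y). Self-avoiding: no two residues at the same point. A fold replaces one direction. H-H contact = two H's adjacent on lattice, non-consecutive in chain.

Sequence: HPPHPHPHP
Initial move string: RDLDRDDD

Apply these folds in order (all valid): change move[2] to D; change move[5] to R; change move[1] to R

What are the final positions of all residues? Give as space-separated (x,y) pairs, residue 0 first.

Answer: (0,0) (1,0) (2,0) (2,-1) (2,-2) (3,-2) (4,-2) (4,-3) (4,-4)

Derivation:
Initial moves: RDLDRDDD
Fold: move[2]->D => RDDDRDDD (positions: [(0, 0), (1, 0), (1, -1), (1, -2), (1, -3), (2, -3), (2, -4), (2, -5), (2, -6)])
Fold: move[5]->R => RDDDRRDD (positions: [(0, 0), (1, 0), (1, -1), (1, -2), (1, -3), (2, -3), (3, -3), (3, -4), (3, -5)])
Fold: move[1]->R => RRDDRRDD (positions: [(0, 0), (1, 0), (2, 0), (2, -1), (2, -2), (3, -2), (4, -2), (4, -3), (4, -4)])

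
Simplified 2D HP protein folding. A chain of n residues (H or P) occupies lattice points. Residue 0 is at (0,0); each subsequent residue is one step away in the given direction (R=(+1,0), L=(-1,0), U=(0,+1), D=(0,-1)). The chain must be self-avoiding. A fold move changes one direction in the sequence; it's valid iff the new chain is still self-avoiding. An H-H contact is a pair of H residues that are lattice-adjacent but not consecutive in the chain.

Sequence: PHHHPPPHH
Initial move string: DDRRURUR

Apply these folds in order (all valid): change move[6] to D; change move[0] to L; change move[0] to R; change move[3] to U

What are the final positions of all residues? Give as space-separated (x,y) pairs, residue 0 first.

Answer: (0,0) (1,0) (1,-1) (2,-1) (2,0) (2,1) (3,1) (3,0) (4,0)

Derivation:
Initial moves: DDRRURUR
Fold: move[6]->D => DDRRURDR (positions: [(0, 0), (0, -1), (0, -2), (1, -2), (2, -2), (2, -1), (3, -1), (3, -2), (4, -2)])
Fold: move[0]->L => LDRRURDR (positions: [(0, 0), (-1, 0), (-1, -1), (0, -1), (1, -1), (1, 0), (2, 0), (2, -1), (3, -1)])
Fold: move[0]->R => RDRRURDR (positions: [(0, 0), (1, 0), (1, -1), (2, -1), (3, -1), (3, 0), (4, 0), (4, -1), (5, -1)])
Fold: move[3]->U => RDRUURDR (positions: [(0, 0), (1, 0), (1, -1), (2, -1), (2, 0), (2, 1), (3, 1), (3, 0), (4, 0)])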